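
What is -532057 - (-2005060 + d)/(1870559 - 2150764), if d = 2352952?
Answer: -149084683793/280205 ≈ -5.3206e+5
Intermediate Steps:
-532057 - (-2005060 + d)/(1870559 - 2150764) = -532057 - (-2005060 + 2352952)/(1870559 - 2150764) = -532057 - 347892/(-280205) = -532057 - 347892*(-1)/280205 = -532057 - 1*(-347892/280205) = -532057 + 347892/280205 = -149084683793/280205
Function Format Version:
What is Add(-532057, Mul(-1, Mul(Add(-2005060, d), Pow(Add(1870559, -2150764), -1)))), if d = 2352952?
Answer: Rational(-149084683793, 280205) ≈ -5.3206e+5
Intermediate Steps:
Add(-532057, Mul(-1, Mul(Add(-2005060, d), Pow(Add(1870559, -2150764), -1)))) = Add(-532057, Mul(-1, Mul(Add(-2005060, 2352952), Pow(Add(1870559, -2150764), -1)))) = Add(-532057, Mul(-1, Mul(347892, Pow(-280205, -1)))) = Add(-532057, Mul(-1, Mul(347892, Rational(-1, 280205)))) = Add(-532057, Mul(-1, Rational(-347892, 280205))) = Add(-532057, Rational(347892, 280205)) = Rational(-149084683793, 280205)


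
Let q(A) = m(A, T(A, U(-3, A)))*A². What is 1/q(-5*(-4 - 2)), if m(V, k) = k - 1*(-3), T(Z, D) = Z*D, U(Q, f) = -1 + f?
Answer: 1/785700 ≈ 1.2728e-6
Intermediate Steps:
T(Z, D) = D*Z
m(V, k) = 3 + k (m(V, k) = k + 3 = 3 + k)
q(A) = A²*(3 + A*(-1 + A)) (q(A) = (3 + (-1 + A)*A)*A² = (3 + A*(-1 + A))*A² = A²*(3 + A*(-1 + A)))
1/q(-5*(-4 - 2)) = 1/((-5*(-4 - 2))²*(3 + (-5*(-4 - 2))*(-1 - 5*(-4 - 2)))) = 1/((-5*(-6))²*(3 + (-5*(-6))*(-1 - 5*(-6)))) = 1/(30²*(3 + 30*(-1 + 30))) = 1/(900*(3 + 30*29)) = 1/(900*(3 + 870)) = 1/(900*873) = 1/785700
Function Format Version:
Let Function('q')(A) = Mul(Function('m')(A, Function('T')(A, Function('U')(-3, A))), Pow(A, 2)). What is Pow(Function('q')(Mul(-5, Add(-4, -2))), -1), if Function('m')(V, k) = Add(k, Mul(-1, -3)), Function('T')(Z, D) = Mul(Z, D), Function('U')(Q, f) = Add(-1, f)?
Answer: Rational(1, 785700) ≈ 1.2728e-6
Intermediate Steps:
Function('T')(Z, D) = Mul(D, Z)
Function('m')(V, k) = Add(3, k) (Function('m')(V, k) = Add(k, 3) = Add(3, k))
Function('q')(A) = Mul(Pow(A, 2), Add(3, Mul(A, Add(-1, A)))) (Function('q')(A) = Mul(Add(3, Mul(Add(-1, A), A)), Pow(A, 2)) = Mul(Add(3, Mul(A, Add(-1, A))), Pow(A, 2)) = Mul(Pow(A, 2), Add(3, Mul(A, Add(-1, A)))))
Pow(Function('q')(Mul(-5, Add(-4, -2))), -1) = Pow(Mul(Pow(Mul(-5, Add(-4, -2)), 2), Add(3, Mul(Mul(-5, Add(-4, -2)), Add(-1, Mul(-5, Add(-4, -2)))))), -1) = Pow(Mul(Pow(Mul(-5, -6), 2), Add(3, Mul(Mul(-5, -6), Add(-1, Mul(-5, -6))))), -1) = Pow(Mul(Pow(30, 2), Add(3, Mul(30, Add(-1, 30)))), -1) = Pow(Mul(900, Add(3, Mul(30, 29))), -1) = Pow(Mul(900, Add(3, 870)), -1) = Pow(Mul(900, 873), -1) = Pow(785700, -1) = Rational(1, 785700)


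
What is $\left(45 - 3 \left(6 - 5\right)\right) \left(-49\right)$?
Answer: $-2058$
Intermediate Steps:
$\left(45 - 3 \left(6 - 5\right)\right) \left(-49\right) = \left(45 - 3\right) \left(-49\right) = 42 \left(-49\right) = -2058$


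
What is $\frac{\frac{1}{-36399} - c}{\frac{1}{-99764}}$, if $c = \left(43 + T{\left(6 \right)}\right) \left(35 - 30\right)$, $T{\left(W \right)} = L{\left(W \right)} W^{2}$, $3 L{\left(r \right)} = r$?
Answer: $\frac{2088003255464}{36399} \approx 5.7364 \cdot 10^{7}$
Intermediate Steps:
$L{\left(r \right)} = \frac{r}{3}$
$T{\left(W \right)} = \frac{W^{3}}{3}$ ($T{\left(W \right)} = \frac{W}{3} W^{2} = \frac{W^{3}}{3}$)
$c = 575$ ($c = \left(43 + \frac{6^{3}}{3}\right) \left(35 - 30\right) = \left(43 + \frac{1}{3} \cdot 216\right) 5 = \left(43 + 72\right) 5 = 115 \cdot 5 = 575$)
$\frac{\frac{1}{-36399} - c}{\frac{1}{-99764}} = \frac{\frac{1}{-36399} - 575}{\frac{1}{-99764}} = \frac{- \frac{1}{36399} - 575}{- \frac{1}{99764}} = \left(- \frac{20929426}{36399}\right) \left(-99764\right) = \frac{2088003255464}{36399}$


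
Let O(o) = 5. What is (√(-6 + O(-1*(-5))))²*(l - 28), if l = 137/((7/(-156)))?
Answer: 21568/7 ≈ 3081.1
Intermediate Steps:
l = -21372/7 (l = 137/((7*(-1/156))) = 137/(-7/156) = 137*(-156/7) = -21372/7 ≈ -3053.1)
(√(-6 + O(-1*(-5))))²*(l - 28) = (√(-6 + 5))²*(-21372/7 - 28) = (√(-1))²*(-21568/7) = I²*(-21568/7) = -1*(-21568/7) = 21568/7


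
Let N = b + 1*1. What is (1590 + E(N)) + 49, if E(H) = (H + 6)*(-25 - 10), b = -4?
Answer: 1534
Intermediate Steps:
N = -3 (N = -4 + 1*1 = -4 + 1 = -3)
E(H) = -210 - 35*H (E(H) = (6 + H)*(-35) = -210 - 35*H)
(1590 + E(N)) + 49 = (1590 + (-210 - 35*(-3))) + 49 = (1590 + (-210 + 105)) + 49 = (1590 - 105) + 49 = 1485 + 49 = 1534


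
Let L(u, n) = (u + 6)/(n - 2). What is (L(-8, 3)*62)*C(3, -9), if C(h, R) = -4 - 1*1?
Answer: 620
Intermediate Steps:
L(u, n) = (6 + u)/(-2 + n)
C(h, R) = -5 (C(h, R) = -4 - 1 = -5)
(L(-8, 3)*62)*C(3, -9) = (((6 - 8)/(-2 + 3))*62)*(-5) = ((-2/1)*62)*(-5) = ((1*(-2))*62)*(-5) = -2*62*(-5) = -124*(-5) = 620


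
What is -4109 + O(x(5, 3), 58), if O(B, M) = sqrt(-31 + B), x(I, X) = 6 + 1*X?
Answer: -4109 + I*sqrt(22) ≈ -4109.0 + 4.6904*I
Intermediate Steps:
x(I, X) = 6 + X
-4109 + O(x(5, 3), 58) = -4109 + sqrt(-31 + (6 + 3)) = -4109 + sqrt(-31 + 9) = -4109 + sqrt(-22) = -4109 + I*sqrt(22)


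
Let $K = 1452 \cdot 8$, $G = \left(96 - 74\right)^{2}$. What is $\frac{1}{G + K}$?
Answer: $\frac{1}{12100} \approx 8.2645 \cdot 10^{-5}$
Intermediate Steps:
$G = 484$ ($G = 22^{2} = 484$)
$K = 11616$
$\frac{1}{G + K} = \frac{1}{484 + 11616} = \frac{1}{12100}$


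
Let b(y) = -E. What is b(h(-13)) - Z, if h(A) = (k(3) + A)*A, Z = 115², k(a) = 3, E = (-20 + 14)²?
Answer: -13261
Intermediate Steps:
E = 36 (E = (-6)² = 36)
Z = 13225
h(A) = A*(3 + A) (h(A) = (3 + A)*A = A*(3 + A))
b(y) = -36 (b(y) = -1*36 = -36)
b(h(-13)) - Z = -36 - 1*13225 = -36 - 13225 = -13261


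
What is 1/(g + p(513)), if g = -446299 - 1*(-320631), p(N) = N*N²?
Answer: 1/134880029 ≈ 7.4140e-9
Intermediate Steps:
p(N) = N³
g = -125668 (g = -446299 + 320631 = -125668)
1/(g + p(513)) = 1/(-125668 + 513³) = 1/(-125668 + 135005697) = 1/134880029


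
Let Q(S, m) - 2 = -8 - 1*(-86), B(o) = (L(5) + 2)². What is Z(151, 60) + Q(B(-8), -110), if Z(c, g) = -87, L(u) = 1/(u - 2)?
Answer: -7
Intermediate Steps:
L(u) = 1/(-2 + u)
B(o) = 49/9 (B(o) = (1/(-2 + 5) + 2)² = (1/3 + 2)² = (⅓ + 2)² = (7/3)² = 49/9)
Q(S, m) = 80 (Q(S, m) = 2 + (-8 - 1*(-86)) = 2 + (-8 + 86) = 2 + 78 = 80)
Z(151, 60) + Q(B(-8), -110) = -87 + 80 = -7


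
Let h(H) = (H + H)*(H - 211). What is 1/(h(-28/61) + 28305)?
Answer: 3721/106045249 ≈ 3.5089e-5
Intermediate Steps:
h(H) = 2*H*(-211 + H) (h(H) = (2*H)*(-211 + H) = 2*H*(-211 + H))
1/(h(-28/61) + 28305) = 1/(2*(-28/61)*(-211 - 28/61) + 28305) = 1/(2*(-28/61)*(-12899/61) + 28305) = 1/(722344/3721 + 28305) = 1/(106045249/3721) = 3721/106045249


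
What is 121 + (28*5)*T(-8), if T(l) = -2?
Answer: -159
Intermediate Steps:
121 + (28*5)*T(-8) = 121 + (28*5)*(-2) = 121 + 140*(-2) = 121 - 280 = -159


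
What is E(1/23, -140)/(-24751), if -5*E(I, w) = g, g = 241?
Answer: 241/123755 ≈ 0.0019474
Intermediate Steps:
E(I, w) = -241/5 (E(I, w) = -1/5*241 = -241/5)
E(1/23, -140)/(-24751) = -241/5/(-24751) = -241/5*(-1/24751) = 241/123755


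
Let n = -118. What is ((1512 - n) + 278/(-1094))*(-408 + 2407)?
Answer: 1782050529/547 ≈ 3.2579e+6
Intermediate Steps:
((1512 - n) + 278/(-1094))*(-408 + 2407) = ((1512 - 1*(-118)) + 278/(-1094))*(-408 + 2407) = ((1512 + 118) + 278*(-1/1094))*1999 = (1630 - 139/547)*1999 = (891471/547)*1999 = 1782050529/547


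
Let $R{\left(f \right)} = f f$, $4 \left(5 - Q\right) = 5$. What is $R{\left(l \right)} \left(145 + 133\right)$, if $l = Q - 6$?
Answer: $\frac{11259}{8} \approx 1407.4$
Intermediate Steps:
$Q = \frac{15}{4}$ ($Q = 5 - \frac{5}{4} = \frac{15}{4} \approx 3.75$)
$l = - \frac{9}{4}$ ($l = \frac{15}{4} - 6 = - \frac{9}{4} \approx -2.25$)
$R{\left(f \right)} = f^{2}$
$R{\left(l \right)} \left(145 + 133\right) = \left(- \frac{9}{4}\right)^{2} \left(145 + 133\right) = \frac{81}{16} \cdot 278 = \frac{11259}{8}$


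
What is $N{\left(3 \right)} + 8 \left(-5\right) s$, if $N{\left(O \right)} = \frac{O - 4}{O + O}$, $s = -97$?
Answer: $\frac{23279}{6} \approx 3879.8$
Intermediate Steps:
$N{\left(O \right)} = \frac{-4 + O}{2 O}$
$N{\left(3 \right)} + 8 \left(-5\right) s = \frac{-4 + 3}{2 \cdot 3} + 8 \left(-5\right) \left(-97\right) = \frac{1}{2} \cdot \frac{1}{3} \left(-1\right) - -3880 = - \frac{1}{6} + 3880 = \frac{23279}{6}$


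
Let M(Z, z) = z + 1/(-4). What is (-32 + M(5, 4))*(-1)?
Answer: 113/4 ≈ 28.250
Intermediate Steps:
M(Z, z) = -¼ + z (M(Z, z) = z - ¼ = -¼ + z)
(-32 + M(5, 4))*(-1) = (-32 + (-¼ + 4))*(-1) = (-32 + 15/4)*(-1) = -113/4*(-1) = 113/4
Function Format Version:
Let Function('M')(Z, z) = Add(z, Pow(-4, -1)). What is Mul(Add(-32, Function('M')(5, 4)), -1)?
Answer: Rational(113, 4) ≈ 28.250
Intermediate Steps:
Function('M')(Z, z) = Add(Rational(-1, 4), z) (Function('M')(Z, z) = Add(z, Rational(-1, 4)) = Add(Rational(-1, 4), z))
Mul(Add(-32, Function('M')(5, 4)), -1) = Mul(Add(-32, Add(Rational(-1, 4), 4)), -1) = Mul(Add(-32, Rational(15, 4)), -1) = Mul(Rational(-113, 4), -1) = Rational(113, 4)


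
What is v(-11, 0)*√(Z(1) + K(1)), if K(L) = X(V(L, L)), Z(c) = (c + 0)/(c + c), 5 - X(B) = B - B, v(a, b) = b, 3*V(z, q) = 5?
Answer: 0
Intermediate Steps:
V(z, q) = 5/3 (V(z, q) = (⅓)*5 = 5/3)
X(B) = 5 (X(B) = 5 - (B - B) = 5 - 1*0 = 5 + 0 = 5)
Z(c) = ½ (Z(c) = c/((2*c)) = c*(1/(2*c)) = ½)
K(L) = 5
v(-11, 0)*√(Z(1) + K(1)) = 0*√(½ + 5) = 0*√(11/2) = 0*(√22/2) = 0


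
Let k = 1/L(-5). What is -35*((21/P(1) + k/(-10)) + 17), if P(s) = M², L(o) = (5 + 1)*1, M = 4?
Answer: -30737/48 ≈ -640.35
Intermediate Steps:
L(o) = 6 (L(o) = 6*1 = 6)
P(s) = 16 (P(s) = 4² = 16)
k = ⅙ (k = 1/6 = ⅙ ≈ 0.16667)
-35*((21/P(1) + k/(-10)) + 17) = -35*((21/16 + (⅙)/(-10)) + 17) = -35*((21*(1/16) + (⅙)*(-⅒)) + 17) = -35*((21/16 - 1/60) + 17) = -35*(311/240 + 17) = -35*4391/240 = -30737/48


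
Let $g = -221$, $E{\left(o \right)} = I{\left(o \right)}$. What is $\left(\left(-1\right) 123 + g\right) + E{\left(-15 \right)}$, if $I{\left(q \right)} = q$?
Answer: $-359$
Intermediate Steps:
$E{\left(o \right)} = o$
$\left(\left(-1\right) 123 + g\right) + E{\left(-15 \right)} = \left(\left(-1\right) 123 - 221\right) - 15 = \left(-123 - 221\right) - 15 = -344 - 15 = -359$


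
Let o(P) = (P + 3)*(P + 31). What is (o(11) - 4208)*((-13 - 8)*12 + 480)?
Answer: -825360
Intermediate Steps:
o(P) = (3 + P)*(31 + P)
(o(11) - 4208)*((-13 - 8)*12 + 480) = ((93 + 11**2 + 34*11) - 4208)*((-13 - 8)*12 + 480) = ((93 + 121 + 374) - 4208)*(-21*12 + 480) = (588 - 4208)*(-252 + 480) = -3620*228 = -825360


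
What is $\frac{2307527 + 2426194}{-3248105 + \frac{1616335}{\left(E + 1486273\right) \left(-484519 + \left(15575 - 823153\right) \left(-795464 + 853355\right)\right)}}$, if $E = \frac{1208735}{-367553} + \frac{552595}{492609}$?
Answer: $- \frac{59555648579715191107424995759587537}{40864892529579967259862291200266480} \approx -1.4574$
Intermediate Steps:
$E = - \frac{392325789580}{181059915777}$ ($E = 1208735 \left(- \frac{1}{367553}\right) + 552595 \cdot \frac{1}{492609} = - \frac{1208735}{367553} + \frac{552595}{492609} = - \frac{392325789580}{181059915777} \approx -2.1668$)
$\frac{2307527 + 2426194}{-3248105 + \frac{1616335}{\left(E + 1486273\right) \left(-484519 + \left(15575 - 823153\right) \left(-795464 + 853355\right)\right)}} = \frac{2307527 + 2426194}{-3248105 + \frac{1616335}{\left(- \frac{392325789580}{181059915777} + 1486273\right) \left(-484519 + \left(15575 - 823153\right) \left(-795464 + 853355\right)\right)}} = \frac{4733721}{-3248105 + \frac{1616335}{\frac{269104071875839541}{181059915777} \left(-484519 - 46751497998\right)}} = \frac{4733721}{-3248105 + \frac{1616335}{\frac{269104071875839541}{181059915777} \left(-46751982517\right)}} = \frac{4733721}{-3248105 + \frac{1616335}{- \frac{12581148863592761615529304697}{181059915777}}} = \frac{4733721}{-3248105 + 1616335 \left(- \frac{181059915777}{12581148863592761615529304697}\right)} = \frac{4733721}{-3248105 - \frac{292653478967417295}{12581148863592761615529304697}} = \frac{4733721}{- \frac{40864892529579967259862291200266480}{12581148863592761615529304697}} = 4733721 \left(- \frac{12581148863592761615529304697}{40864892529579967259862291200266480}\right) = - \frac{59555648579715191107424995759587537}{40864892529579967259862291200266480}$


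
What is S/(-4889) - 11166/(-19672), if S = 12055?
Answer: -91277693/48088204 ≈ -1.8981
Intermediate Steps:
S/(-4889) - 11166/(-19672) = 12055/(-4889) - 11166/(-19672) = 12055*(-1/4889) - 11166*(-1/19672) = -12055/4889 + 5583/9836 = -91277693/48088204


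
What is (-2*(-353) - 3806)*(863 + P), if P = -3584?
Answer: 8435100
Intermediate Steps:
(-2*(-353) - 3806)*(863 + P) = (-2*(-353) - 3806)*(863 - 3584) = (706 - 3806)*(-2721) = -3100*(-2721) = 8435100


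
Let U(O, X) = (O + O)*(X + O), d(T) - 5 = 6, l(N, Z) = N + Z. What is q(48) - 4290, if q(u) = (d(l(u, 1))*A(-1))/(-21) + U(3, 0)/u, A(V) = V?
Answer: -720569/168 ≈ -4289.1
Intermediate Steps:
d(T) = 11 (d(T) = 5 + 6 = 11)
U(O, X) = 2*O*(O + X) (U(O, X) = (2*O)*(O + X) = 2*O*(O + X))
q(u) = 11/21 + 18/u (q(u) = (11*(-1))/(-21) + (2*3*(3 + 0))/u = -11*(-1/21) + (2*3*3)/u = 11/21 + 18/u)
q(48) - 4290 = (11/21 + 18/48) - 4290 = (11/21 + 18*(1/48)) - 4290 = (11/21 + 3/8) - 4290 = 151/168 - 4290 = -720569/168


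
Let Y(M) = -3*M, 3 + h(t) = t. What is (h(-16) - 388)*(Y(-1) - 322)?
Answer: 129833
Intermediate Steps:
h(t) = -3 + t
(h(-16) - 388)*(Y(-1) - 322) = ((-3 - 16) - 388)*(-3*(-1) - 322) = (-19 - 388)*(3 - 322) = -407*(-319) = 129833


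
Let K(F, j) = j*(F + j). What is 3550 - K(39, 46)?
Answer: -360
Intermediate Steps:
3550 - K(39, 46) = 3550 - 46*(39 + 46) = 3550 - 46*85 = 3550 - 1*3910 = 3550 - 3910 = -360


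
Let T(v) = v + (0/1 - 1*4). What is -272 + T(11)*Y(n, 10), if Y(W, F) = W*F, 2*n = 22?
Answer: 498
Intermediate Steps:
n = 11 (n = (½)*22 = 11)
Y(W, F) = F*W
T(v) = -4 + v (T(v) = v + (0*1 - 4) = v + (0 - 4) = v - 4 = -4 + v)
-272 + T(11)*Y(n, 10) = -272 + (-4 + 11)*(10*11) = -272 + 7*110 = -272 + 770 = 498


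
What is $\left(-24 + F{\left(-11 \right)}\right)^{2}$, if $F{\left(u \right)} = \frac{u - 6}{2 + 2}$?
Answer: $\frac{12769}{16} \approx 798.06$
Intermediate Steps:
$F{\left(u \right)} = - \frac{3}{2} + \frac{u}{4}$ ($F{\left(u \right)} = \frac{-6 + u}{4} = \left(-6 + u\right) \frac{1}{4} = - \frac{3}{2} + \frac{u}{4}$)
$\left(-24 + F{\left(-11 \right)}\right)^{2} = \left(-24 + \left(- \frac{3}{2} + \frac{1}{4} \left(-11\right)\right)\right)^{2} = \left(-24 - \frac{17}{4}\right)^{2} = \left(- \frac{113}{4}\right)^{2} = \frac{12769}{16}$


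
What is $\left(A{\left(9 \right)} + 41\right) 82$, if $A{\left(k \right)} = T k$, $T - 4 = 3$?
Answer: $8528$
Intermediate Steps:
$T = 7$ ($T = 4 + 3 = 7$)
$A{\left(k \right)} = 7 k$
$\left(A{\left(9 \right)} + 41\right) 82 = \left(7 \cdot 9 + 41\right) 82 = \left(63 + 41\right) 82 = 104 \cdot 82 = 8528$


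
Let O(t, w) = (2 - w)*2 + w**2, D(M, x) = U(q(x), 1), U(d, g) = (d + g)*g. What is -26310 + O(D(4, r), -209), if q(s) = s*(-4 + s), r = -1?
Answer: 17793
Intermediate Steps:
U(d, g) = g*(d + g)
D(M, x) = 1 + x*(-4 + x) (D(M, x) = 1*(x*(-4 + x) + 1) = 1*(1 + x*(-4 + x)) = 1 + x*(-4 + x))
O(t, w) = 4 + w**2 - 2*w (O(t, w) = (4 - 2*w) + w**2 = 4 + w**2 - 2*w)
-26310 + O(D(4, r), -209) = -26310 + (4 + (-209)**2 - 2*(-209)) = -26310 + (4 + 43681 + 418) = -26310 + 44103 = 17793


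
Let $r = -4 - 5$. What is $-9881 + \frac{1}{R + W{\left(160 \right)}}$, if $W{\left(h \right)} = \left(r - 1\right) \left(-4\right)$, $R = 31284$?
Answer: $- \frac{309512443}{31324} \approx -9881.0$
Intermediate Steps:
$r = -9$
$W{\left(h \right)} = 40$ ($W{\left(h \right)} = \left(-9 - 1\right) \left(-4\right) = \left(-10\right) \left(-4\right) = 40$)
$-9881 + \frac{1}{R + W{\left(160 \right)}} = -9881 + \frac{1}{31284 + 40} = -9881 + \frac{1}{31324} = - \frac{309512443}{31324}$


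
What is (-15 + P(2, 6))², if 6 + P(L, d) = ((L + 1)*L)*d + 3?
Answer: 324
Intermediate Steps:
P(L, d) = -3 + L*d*(1 + L) (P(L, d) = -6 + (((L + 1)*L)*d + 3) = -6 + (((1 + L)*L)*d + 3) = -6 + ((L*(1 + L))*d + 3) = -6 + (L*d*(1 + L) + 3) = -6 + (3 + L*d*(1 + L)) = -3 + L*d*(1 + L))
(-15 + P(2, 6))² = (-15 + (-3 + 2*6 + 6*2²))² = (-15 + (-3 + 12 + 6*4))² = (-15 + (-3 + 12 + 24))² = (-15 + 33)² = 18² = 324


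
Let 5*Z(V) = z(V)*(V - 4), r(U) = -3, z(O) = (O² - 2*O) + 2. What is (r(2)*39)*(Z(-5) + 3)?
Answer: 37206/5 ≈ 7441.2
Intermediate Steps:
z(O) = 2 + O² - 2*O
Z(V) = (-4 + V)*(2 + V² - 2*V)/5 (Z(V) = ((2 + V² - 2*V)*(V - 4))/5 = ((2 + V² - 2*V)*(-4 + V))/5 = ((-4 + V)*(2 + V² - 2*V))/5 = (-4 + V)*(2 + V² - 2*V)/5)
(r(2)*39)*(Z(-5) + 3) = (-3*39)*((-4 - 5)*(2 + (-5)² - 2*(-5))/5 + 3) = -117*((⅕)*(-9)*(2 + 25 + 10) + 3) = -117*((⅕)*(-9)*37 + 3) = -117*(-333/5 + 3) = -117*(-318/5) = 37206/5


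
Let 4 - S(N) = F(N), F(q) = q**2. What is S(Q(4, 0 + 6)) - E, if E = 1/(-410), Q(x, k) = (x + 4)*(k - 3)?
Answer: -234519/410 ≈ -572.00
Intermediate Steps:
Q(x, k) = (-3 + k)*(4 + x) (Q(x, k) = (4 + x)*(-3 + k) = (-3 + k)*(4 + x))
S(N) = 4 - N**2
E = -1/410 ≈ -0.0024390
S(Q(4, 0 + 6)) - E = (4 - (-12 - 3*4 + 4*(0 + 6) + (0 + 6)*4)**2) - 1*(-1/410) = (4 - (-12 - 12 + 4*6 + 6*4)**2) + 1/410 = (4 - (-12 - 12 + 24 + 24)**2) + 1/410 = (4 - 1*24**2) + 1/410 = (4 - 1*576) + 1/410 = (4 - 576) + 1/410 = -572 + 1/410 = -234519/410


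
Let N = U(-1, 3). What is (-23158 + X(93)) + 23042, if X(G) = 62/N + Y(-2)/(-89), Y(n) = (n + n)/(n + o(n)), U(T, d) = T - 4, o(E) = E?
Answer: -57143/445 ≈ -128.41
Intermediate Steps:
U(T, d) = -4 + T
N = -5 (N = -4 - 1 = -5)
Y(n) = 1 (Y(n) = (n + n)/(n + n) = (2*n)/((2*n)) = (2*n)*(1/(2*n)) = 1)
X(G) = -5523/445 (X(G) = 62/(-5) + 1/(-89) = 62*(-1/5) + 1*(-1/89) = -62/5 - 1/89 = -5523/445)
(-23158 + X(93)) + 23042 = (-23158 - 5523/445) + 23042 = -10310833/445 + 23042 = -57143/445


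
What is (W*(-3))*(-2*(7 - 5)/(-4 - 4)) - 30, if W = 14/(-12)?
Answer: -113/4 ≈ -28.250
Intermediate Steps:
W = -7/6 (W = 14*(-1/12) = -7/6 ≈ -1.1667)
(W*(-3))*(-2*(7 - 5)/(-4 - 4)) - 30 = (-7/6*(-3))*(-2*(7 - 5)/(-4 - 4)) - 30 = 7*(-4/(-8))/2 - 30 = 7*(-4*(-1)/8)/2 - 30 = 7*(-2*(-¼))/2 - 30 = (7/2)*(½) - 30 = 7/4 - 30 = -113/4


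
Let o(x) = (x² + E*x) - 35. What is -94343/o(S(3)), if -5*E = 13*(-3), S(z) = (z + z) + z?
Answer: -471715/581 ≈ -811.90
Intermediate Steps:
S(z) = 3*z (S(z) = 2*z + z = 3*z)
E = 39/5 (E = -13*(-3)/5 = -⅕*(-39) = 39/5 ≈ 7.8000)
o(x) = -35 + x² + 39*x/5 (o(x) = (x² + 39*x/5) - 35 = -35 + x² + 39*x/5)
-94343/o(S(3)) = -94343/(-35 + (3*3)² + 39*(3*3)/5) = -94343/(-35 + 9² + (39/5)*9) = -94343/(-35 + 81 + 351/5) = -94343/581/5 = -94343*5/581 = -471715/581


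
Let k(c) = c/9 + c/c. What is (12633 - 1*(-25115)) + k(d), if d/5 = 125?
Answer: 340366/9 ≈ 37818.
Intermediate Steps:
d = 625 (d = 5*125 = 625)
k(c) = 1 + c/9 (k(c) = c*(⅑) + 1 = c/9 + 1 = 1 + c/9)
(12633 - 1*(-25115)) + k(d) = (12633 - 1*(-25115)) + (1 + (⅑)*625) = (12633 + 25115) + (1 + 625/9) = 37748 + 634/9 = 340366/9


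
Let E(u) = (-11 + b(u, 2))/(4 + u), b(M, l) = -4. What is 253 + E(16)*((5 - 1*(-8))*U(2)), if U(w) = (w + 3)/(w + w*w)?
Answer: 1959/8 ≈ 244.88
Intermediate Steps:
E(u) = -15/(4 + u) (E(u) = (-11 - 4)/(4 + u) = -15/(4 + u))
U(w) = (3 + w)/(w + w²)
253 + E(16)*((5 - 1*(-8))*U(2)) = 253 + (-15/(4 + 16))*((5 - 1*(-8))*((3 + 2)/(2*(1 + 2)))) = 253 + (-15/20)*((5 + 8)*((½)*5/3)) = 253 + (-15*1/20)*(13*((½)*(⅓)*5)) = 253 - 39*5/(4*6) = 253 - ¾*65/6 = 253 - 65/8 = 1959/8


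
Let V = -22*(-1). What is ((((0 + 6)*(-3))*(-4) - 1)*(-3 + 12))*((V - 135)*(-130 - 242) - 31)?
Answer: 26841195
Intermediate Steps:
V = 22
((((0 + 6)*(-3))*(-4) - 1)*(-3 + 12))*((V - 135)*(-130 - 242) - 31) = ((((0 + 6)*(-3))*(-4) - 1)*(-3 + 12))*((22 - 135)*(-130 - 242) - 31) = (((6*(-3))*(-4) - 1)*9)*(-113*(-372) - 31) = ((-18*(-4) - 1)*9)*(42036 - 31) = ((72 - 1)*9)*42005 = (71*9)*42005 = 639*42005 = 26841195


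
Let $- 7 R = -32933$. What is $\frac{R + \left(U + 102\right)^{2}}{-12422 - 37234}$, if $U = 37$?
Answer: $- \frac{14015}{28966} \approx -0.48384$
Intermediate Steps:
$R = \frac{32933}{7}$ ($R = \left(- \frac{1}{7}\right) \left(-32933\right) = \frac{32933}{7} \approx 4704.7$)
$\frac{R + \left(U + 102\right)^{2}}{-12422 - 37234} = \frac{\frac{32933}{7} + \left(37 + 102\right)^{2}}{-12422 - 37234} = \frac{\frac{32933}{7} + 139^{2}}{-49656} = \left(\frac{32933}{7} + 19321\right) \left(- \frac{1}{49656}\right) = \frac{168180}{7} \left(- \frac{1}{49656}\right) = - \frac{14015}{28966}$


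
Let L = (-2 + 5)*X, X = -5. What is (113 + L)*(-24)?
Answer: -2352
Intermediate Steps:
L = -15 (L = (-2 + 5)*(-5) = 3*(-5) = -15)
(113 + L)*(-24) = (113 - 15)*(-24) = 98*(-24) = -2352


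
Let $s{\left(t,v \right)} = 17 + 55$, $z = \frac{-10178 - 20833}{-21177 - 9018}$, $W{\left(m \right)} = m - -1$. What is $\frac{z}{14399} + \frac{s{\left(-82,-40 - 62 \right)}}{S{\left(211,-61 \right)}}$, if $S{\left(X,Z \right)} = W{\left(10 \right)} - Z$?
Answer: $\frac{144936272}{144925935} \approx 1.0001$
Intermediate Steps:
$W{\left(m \right)} = 1 + m$ ($W{\left(m \right)} = m + 1 = 1 + m$)
$z = \frac{10337}{10065}$ ($z = - \frac{31011}{-30195} = \left(-31011\right) \left(- \frac{1}{30195}\right) = \frac{10337}{10065} \approx 1.027$)
$S{\left(X,Z \right)} = 11 - Z$ ($S{\left(X,Z \right)} = \left(1 + 10\right) - Z = 11 - Z$)
$s{\left(t,v \right)} = 72$
$\frac{z}{14399} + \frac{s{\left(-82,-40 - 62 \right)}}{S{\left(211,-61 \right)}} = \frac{10337}{10065 \cdot 14399} + \frac{72}{11 - -61} = \frac{10337}{10065} \cdot \frac{1}{14399} + \frac{72}{11 + 61} = \frac{10337}{144925935} + \frac{72}{72} = \frac{10337}{144925935} + 72 \cdot \frac{1}{72} = \frac{10337}{144925935} + 1 = \frac{144936272}{144925935}$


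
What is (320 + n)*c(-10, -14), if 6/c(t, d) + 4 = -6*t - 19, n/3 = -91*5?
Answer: -6270/37 ≈ -169.46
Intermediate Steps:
n = -1365 (n = 3*(-91*5) = 3*(-455) = -1365)
c(t, d) = 6/(-23 - 6*t) (c(t, d) = 6/(-4 + (-6*t - 19)) = 6/(-4 + (-19 - 6*t)) = 6/(-23 - 6*t))
(320 + n)*c(-10, -14) = (320 - 1365)*(-6/(23 + 6*(-10))) = -(-6270)/(23 - 60) = -(-6270)/(-37) = -(-6270)*(-1)/37 = -1045*6/37 = -6270/37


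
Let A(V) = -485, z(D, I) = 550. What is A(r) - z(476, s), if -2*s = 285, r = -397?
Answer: -1035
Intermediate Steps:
s = -285/2 (s = -½*285 = -285/2 ≈ -142.50)
A(r) - z(476, s) = -485 - 1*550 = -485 - 550 = -1035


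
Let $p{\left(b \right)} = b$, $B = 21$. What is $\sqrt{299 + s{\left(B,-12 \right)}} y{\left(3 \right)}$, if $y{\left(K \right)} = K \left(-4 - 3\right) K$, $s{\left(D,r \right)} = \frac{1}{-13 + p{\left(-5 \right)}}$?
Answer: $- \frac{21 \sqrt{10762}}{2} \approx -1089.3$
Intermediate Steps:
$s{\left(D,r \right)} = - \frac{1}{18}$ ($s{\left(D,r \right)} = \frac{1}{-13 - 5} = \frac{1}{-18} = - \frac{1}{18}$)
$y{\left(K \right)} = - 7 K^{2}$ ($y{\left(K \right)} = K \left(-7\right) K = - 7 K K = - 7 K^{2}$)
$\sqrt{299 + s{\left(B,-12 \right)}} y{\left(3 \right)} = \sqrt{299 - \frac{1}{18}} \left(- 7 \cdot 3^{2}\right) = \sqrt{\frac{5381}{18}} \left(\left(-7\right) 9\right) = \frac{\sqrt{10762}}{6} \left(-63\right) = - \frac{21 \sqrt{10762}}{2}$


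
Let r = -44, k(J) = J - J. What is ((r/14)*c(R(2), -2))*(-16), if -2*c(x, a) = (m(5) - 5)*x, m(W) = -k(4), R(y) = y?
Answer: 1760/7 ≈ 251.43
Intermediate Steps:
k(J) = 0
m(W) = 0 (m(W) = -1*0 = 0)
c(x, a) = 5*x/2 (c(x, a) = -(0 - 5)*x/2 = -(-5)*x/2 = 5*x/2)
((r/14)*c(R(2), -2))*(-16) = ((-44/14)*((5/2)*2))*(-16) = (-44*1/14*5)*(-16) = -22/7*5*(-16) = -110/7*(-16) = 1760/7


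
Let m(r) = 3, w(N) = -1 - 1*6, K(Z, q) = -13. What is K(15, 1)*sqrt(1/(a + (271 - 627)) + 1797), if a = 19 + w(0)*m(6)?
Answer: -65*sqrt(9212414)/358 ≈ -551.08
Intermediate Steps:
w(N) = -7 (w(N) = -1 - 6 = -7)
a = -2 (a = 19 - 7*3 = 19 - 21 = -2)
K(15, 1)*sqrt(1/(a + (271 - 627)) + 1797) = -13*sqrt(1/(-2 + (271 - 627)) + 1797) = -13*sqrt(1/(-2 - 356) + 1797) = -13*sqrt(1/(-358) + 1797) = -13*sqrt(-1/358 + 1797) = -65*sqrt(9212414)/358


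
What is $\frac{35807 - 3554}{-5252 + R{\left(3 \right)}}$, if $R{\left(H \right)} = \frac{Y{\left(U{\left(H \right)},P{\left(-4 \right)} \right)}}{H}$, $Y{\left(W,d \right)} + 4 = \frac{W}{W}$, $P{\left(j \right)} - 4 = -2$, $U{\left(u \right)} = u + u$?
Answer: $- \frac{10751}{1751} \approx -6.1399$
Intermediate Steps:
$U{\left(u \right)} = 2 u$
$P{\left(j \right)} = 2$ ($P{\left(j \right)} = 4 - 2 = 2$)
$Y{\left(W,d \right)} = -3$ ($Y{\left(W,d \right)} = -4 + \frac{W}{W} = -4 + 1 = -3$)
$R{\left(H \right)} = - \frac{3}{H}$
$\frac{35807 - 3554}{-5252 + R{\left(3 \right)}} = \frac{35807 - 3554}{-5252 - \frac{3}{3}} = \frac{32253}{-5252 - 1} = \frac{32253}{-5253} = 32253 \left(- \frac{1}{5253}\right) = - \frac{10751}{1751}$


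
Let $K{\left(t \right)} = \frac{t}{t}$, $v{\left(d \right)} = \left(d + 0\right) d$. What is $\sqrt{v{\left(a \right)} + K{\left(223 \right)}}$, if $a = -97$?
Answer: $\sqrt{9410} \approx 97.005$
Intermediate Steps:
$v{\left(d \right)} = d^{2}$ ($v{\left(d \right)} = d d = d^{2}$)
$K{\left(t \right)} = 1$
$\sqrt{v{\left(a \right)} + K{\left(223 \right)}} = \sqrt{\left(-97\right)^{2} + 1} = \sqrt{9409 + 1} = \sqrt{9410}$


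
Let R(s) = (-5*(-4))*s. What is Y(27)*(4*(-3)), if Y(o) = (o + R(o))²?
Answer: -3857868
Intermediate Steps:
R(s) = 20*s
Y(o) = 441*o² (Y(o) = (o + 20*o)² = (21*o)² = 441*o²)
Y(27)*(4*(-3)) = (441*27²)*(4*(-3)) = (441*729)*(-12) = 321489*(-12) = -3857868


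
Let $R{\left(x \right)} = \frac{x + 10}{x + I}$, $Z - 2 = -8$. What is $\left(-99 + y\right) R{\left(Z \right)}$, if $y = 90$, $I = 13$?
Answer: $- \frac{36}{7} \approx -5.1429$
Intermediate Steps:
$Z = -6$ ($Z = 2 - 8 = -6$)
$R{\left(x \right)} = \frac{10 + x}{13 + x}$ ($R{\left(x \right)} = \frac{x + 10}{x + 13} = \frac{10 + x}{13 + x}$)
$\left(-99 + y\right) R{\left(Z \right)} = \left(-99 + 90\right) \frac{10 - 6}{13 - 6} = - 9 \cdot \frac{1}{7} \cdot 4 = \left(-9\right) \frac{4}{7} = - \frac{36}{7}$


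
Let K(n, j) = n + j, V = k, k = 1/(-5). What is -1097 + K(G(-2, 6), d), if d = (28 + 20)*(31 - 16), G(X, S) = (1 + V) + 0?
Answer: -1881/5 ≈ -376.20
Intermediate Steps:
k = -⅕ ≈ -0.20000
V = -⅕ ≈ -0.20000
G(X, S) = ⅘ (G(X, S) = (1 - ⅕) + 0 = ⅘ + 0 = ⅘)
d = 720 (d = 48*15 = 720)
K(n, j) = j + n
-1097 + K(G(-2, 6), d) = -1097 + (720 + ⅘) = -1097 + 3604/5 = -1881/5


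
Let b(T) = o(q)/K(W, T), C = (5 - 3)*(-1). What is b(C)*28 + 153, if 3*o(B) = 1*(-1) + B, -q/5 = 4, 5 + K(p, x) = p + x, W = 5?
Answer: 251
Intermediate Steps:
K(p, x) = -5 + p + x (K(p, x) = -5 + (p + x) = -5 + p + x)
q = -20 (q = -5*4 = -20)
C = -2 (C = 2*(-1) = -2)
o(B) = -⅓ + B/3 (o(B) = (1*(-1) + B)/3 = (-1 + B)/3 = -⅓ + B/3)
b(T) = -7/T (b(T) = (-⅓ + (⅓)*(-20))/(-5 + 5 + T) = (-⅓ - 20/3)/T = -7/T)
b(C)*28 + 153 = -7/(-2)*28 + 153 = -7*(-½)*28 + 153 = (7/2)*28 + 153 = 98 + 153 = 251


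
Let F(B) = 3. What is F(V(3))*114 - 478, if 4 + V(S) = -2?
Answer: -136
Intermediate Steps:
V(S) = -6 (V(S) = -4 - 2 = -6)
F(V(3))*114 - 478 = 3*114 - 478 = 342 - 478 = -136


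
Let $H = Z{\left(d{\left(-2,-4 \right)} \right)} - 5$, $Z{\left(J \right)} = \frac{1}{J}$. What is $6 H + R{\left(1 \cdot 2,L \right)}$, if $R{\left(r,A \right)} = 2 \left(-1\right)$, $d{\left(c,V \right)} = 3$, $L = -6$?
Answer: $-30$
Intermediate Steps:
$H = - \frac{14}{3}$ ($H = \frac{1}{3} - 5 = - \frac{14}{3} \approx -4.6667$)
$R{\left(r,A \right)} = -2$
$6 H + R{\left(1 \cdot 2,L \right)} = 6 \left(- \frac{14}{3}\right) - 2 = -28 - 2 = -30$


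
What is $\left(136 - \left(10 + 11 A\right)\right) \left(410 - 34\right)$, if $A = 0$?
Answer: $47376$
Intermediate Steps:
$\left(136 - \left(10 + 11 A\right)\right) \left(410 - 34\right) = \left(136 - 10\right) \left(410 - 34\right) = \left(136 + \left(0 - 10\right)\right) 376 = \left(136 - 10\right) 376 = 126 \cdot 376 = 47376$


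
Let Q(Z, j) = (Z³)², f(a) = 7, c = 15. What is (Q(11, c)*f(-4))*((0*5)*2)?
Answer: 0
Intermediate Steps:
Q(Z, j) = Z⁶
(Q(11, c)*f(-4))*((0*5)*2) = (11⁶*7)*((0*5)*2) = (1771561*7)*(0*2) = 12400927*0 = 0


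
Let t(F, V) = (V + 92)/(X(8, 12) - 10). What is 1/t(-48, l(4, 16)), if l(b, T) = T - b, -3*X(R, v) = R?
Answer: -19/156 ≈ -0.12179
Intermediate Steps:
X(R, v) = -R/3
t(F, V) = -138/19 - 3*V/38 (t(F, V) = (V + 92)/(-⅓*8 - 10) = (92 + V)/(-8/3 - 10) = (92 + V)/(-38/3) = (92 + V)*(-3/38) = -138/19 - 3*V/38)
1/t(-48, l(4, 16)) = 1/(-138/19 - 3*(16 - 1*4)/38) = 1/(-138/19 - 3*(16 - 4)/38) = 1/(-138/19 - 3/38*12) = 1/(-138/19 - 18/19) = 1/(-156/19) = -19/156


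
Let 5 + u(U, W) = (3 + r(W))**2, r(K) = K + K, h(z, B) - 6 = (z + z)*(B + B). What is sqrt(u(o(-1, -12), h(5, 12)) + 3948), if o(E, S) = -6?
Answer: 2*sqrt(62242) ≈ 498.97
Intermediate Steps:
h(z, B) = 6 + 4*B*z (h(z, B) = 6 + (z + z)*(B + B) = 6 + (2*z)*(2*B) = 6 + 4*B*z)
r(K) = 2*K
u(U, W) = -5 + (3 + 2*W)**2
sqrt(u(o(-1, -12), h(5, 12)) + 3948) = sqrt((-5 + (3 + 2*(6 + 4*12*5))**2) + 3948) = sqrt((-5 + (3 + 2*(6 + 240))**2) + 3948) = sqrt((-5 + (3 + 2*246)**2) + 3948) = sqrt((-5 + (3 + 492)**2) + 3948) = sqrt((-5 + 495**2) + 3948) = sqrt((-5 + 245025) + 3948) = sqrt(245020 + 3948) = sqrt(248968) = 2*sqrt(62242)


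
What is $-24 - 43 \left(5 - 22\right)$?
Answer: $707$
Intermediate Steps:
$-24 - 43 \left(5 - 22\right) = -24 - -731 = -24 + 731 = 707$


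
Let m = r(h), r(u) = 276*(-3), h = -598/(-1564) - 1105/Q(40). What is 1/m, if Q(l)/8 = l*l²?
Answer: -1/828 ≈ -0.0012077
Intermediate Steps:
Q(l) = 8*l³ (Q(l) = 8*(l*l²) = 8*l³)
h = 661843/1740800 (h = -598/(-1564) - 1105/(8*40³) = -598*(-1/1564) - 1105/(8*64000) = 13/34 - 1105/512000 = 13/34 - 1105*1/512000 = 13/34 - 221/102400 = 661843/1740800 ≈ 0.38019)
r(u) = -828
m = -828
1/m = 1/(-828) = -1/828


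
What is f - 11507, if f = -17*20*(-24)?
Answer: -3347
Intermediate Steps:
f = 8160 (f = -340*(-24) = 8160)
f - 11507 = 8160 - 11507 = -3347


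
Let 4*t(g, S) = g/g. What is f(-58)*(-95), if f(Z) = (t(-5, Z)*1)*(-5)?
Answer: 475/4 ≈ 118.75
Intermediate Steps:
t(g, S) = 1/4 (t(g, S) = (g/g)/4 = (1/4)*1 = 1/4)
f(Z) = -5/4 (f(Z) = ((1/4)*1)*(-5) = (1/4)*(-5) = -5/4)
f(-58)*(-95) = -5/4*(-95) = 475/4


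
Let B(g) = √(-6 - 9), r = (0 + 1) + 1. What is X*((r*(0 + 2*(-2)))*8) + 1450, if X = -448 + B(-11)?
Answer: 30122 - 64*I*√15 ≈ 30122.0 - 247.87*I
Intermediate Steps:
r = 2 (r = 1 + 1 = 2)
B(g) = I*√15 (B(g) = √(-15) = I*√15)
X = -448 + I*√15 ≈ -448.0 + 3.873*I
X*((r*(0 + 2*(-2)))*8) + 1450 = (-448 + I*√15)*((2*(0 + 2*(-2)))*8) + 1450 = (-448 + I*√15)*((2*(0 - 4))*8) + 1450 = (-448 + I*√15)*((2*(-4))*8) + 1450 = (-448 + I*√15)*(-8*8) + 1450 = (-448 + I*√15)*(-64) + 1450 = (28672 - 64*I*√15) + 1450 = 30122 - 64*I*√15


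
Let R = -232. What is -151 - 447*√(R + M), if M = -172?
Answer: -151 - 894*I*√101 ≈ -151.0 - 8984.6*I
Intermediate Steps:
-151 - 447*√(R + M) = -151 - 447*√(-232 - 172) = -151 - 894*I*√101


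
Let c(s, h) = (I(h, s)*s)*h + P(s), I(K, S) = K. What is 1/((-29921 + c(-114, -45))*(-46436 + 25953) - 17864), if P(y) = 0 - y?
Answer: 1/5339019467 ≈ 1.8730e-10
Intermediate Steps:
P(y) = -y
c(s, h) = -s + s*h**2 (c(s, h) = (h*s)*h - s = s*h**2 - s = -s + s*h**2)
1/((-29921 + c(-114, -45))*(-46436 + 25953) - 17864) = 1/((-29921 - 114*(-1 + (-45)**2))*(-46436 + 25953) - 17864) = 1/((-29921 - 114*(-1 + 2025))*(-20483) - 17864) = 1/((-29921 - 114*2024)*(-20483) - 17864) = 1/((-29921 - 230736)*(-20483) - 17864) = 1/(-260657*(-20483) - 17864) = 1/(5339037331 - 17864) = 1/5339019467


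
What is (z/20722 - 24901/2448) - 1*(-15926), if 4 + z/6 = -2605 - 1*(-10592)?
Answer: 403743360019/25363728 ≈ 15918.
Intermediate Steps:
z = 47898 (z = -24 + 6*(-2605 - 1*(-10592)) = -24 + 6*(-2605 + 10592) = -24 + 6*7987 = -24 + 47922 = 47898)
(z/20722 - 24901/2448) - 1*(-15926) = (47898/20722 - 24901/2448) - 1*(-15926) = (47898*(1/20722) - 24901*1/2448) + 15926 = (23949/10361 - 24901/2448) + 15926 = -199372109/25363728 + 15926 = 403743360019/25363728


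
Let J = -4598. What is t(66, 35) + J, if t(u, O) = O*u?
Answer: -2288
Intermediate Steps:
t(66, 35) + J = 35*66 - 4598 = 2310 - 4598 = -2288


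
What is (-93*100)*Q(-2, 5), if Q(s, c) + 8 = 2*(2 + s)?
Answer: 74400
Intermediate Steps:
Q(s, c) = -4 + 2*s (Q(s, c) = -8 + 2*(2 + s) = -8 + (4 + 2*s) = -4 + 2*s)
(-93*100)*Q(-2, 5) = (-93*100)*(-4 + 2*(-2)) = -9300*(-4 - 4) = -9300*(-8) = 74400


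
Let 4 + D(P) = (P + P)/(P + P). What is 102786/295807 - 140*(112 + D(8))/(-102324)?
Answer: 3757872371/7567038867 ≈ 0.49661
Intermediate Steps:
D(P) = -3 (D(P) = -4 + (P + P)/(P + P) = -4 + (2*P)/((2*P)) = -4 + (2*P)*(1/(2*P)) = -4 + 1 = -3)
102786/295807 - 140*(112 + D(8))/(-102324) = 102786/295807 - 140*(112 - 3)/(-102324) = 102786*(1/295807) - 140*109*(-1/102324) = 102786/295807 - 15260*(-1/102324) = 102786/295807 + 3815/25581 = 3757872371/7567038867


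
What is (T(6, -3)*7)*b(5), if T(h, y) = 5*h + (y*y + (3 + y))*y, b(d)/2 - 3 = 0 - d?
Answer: -84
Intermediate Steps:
b(d) = 6 - 2*d (b(d) = 6 + 2*(0 - d) = 6 + 2*(-d) = 6 - 2*d)
T(h, y) = 5*h + y*(3 + y + y²) (T(h, y) = 5*h + (y² + (3 + y))*y = 5*h + (3 + y + y²)*y = 5*h + y*(3 + y + y²))
(T(6, -3)*7)*b(5) = (((-3)² + (-3)³ + 3*(-3) + 5*6)*7)*(6 - 2*5) = ((9 - 27 - 9 + 30)*7)*(6 - 10) = (3*7)*(-4) = 21*(-4) = -84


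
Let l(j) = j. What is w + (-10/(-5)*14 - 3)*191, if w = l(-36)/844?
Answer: 1007516/211 ≈ 4775.0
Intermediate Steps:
w = -9/211 (w = -36/844 = -36*1/844 = -9/211 ≈ -0.042654)
w + (-10/(-5)*14 - 3)*191 = -9/211 + (-10/(-5)*14 - 3)*191 = -9/211 + (-10*(-⅕)*14 - 3)*191 = -9/211 + (2*14 - 3)*191 = -9/211 + (28 - 3)*191 = -9/211 + 25*191 = -9/211 + 4775 = 1007516/211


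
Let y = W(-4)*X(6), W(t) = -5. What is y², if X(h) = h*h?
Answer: 32400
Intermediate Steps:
X(h) = h²
y = -180 (y = -5*6² = -5*36 = -180)
y² = (-180)² = 32400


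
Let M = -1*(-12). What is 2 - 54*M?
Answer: -646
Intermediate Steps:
M = 12
2 - 54*M = 2 - 54*12 = 2 - 648 = -646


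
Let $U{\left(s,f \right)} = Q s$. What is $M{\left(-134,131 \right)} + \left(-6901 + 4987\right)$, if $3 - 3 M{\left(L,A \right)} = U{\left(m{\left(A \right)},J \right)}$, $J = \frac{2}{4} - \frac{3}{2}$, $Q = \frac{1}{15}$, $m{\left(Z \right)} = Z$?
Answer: $- \frac{86216}{45} \approx -1915.9$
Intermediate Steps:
$Q = \frac{1}{15} \approx 0.066667$
$J = -1$ ($J = 2 \cdot \frac{1}{4} - \frac{3}{2} = \frac{1}{2} - \frac{3}{2} = -1$)
$U{\left(s,f \right)} = \frac{s}{15}$
$M{\left(L,A \right)} = 1 - \frac{A}{45}$ ($M{\left(L,A \right)} = 1 - \frac{\frac{1}{15} A}{3} = 1 - \frac{A}{45}$)
$M{\left(-134,131 \right)} + \left(-6901 + 4987\right) = \left(1 - \frac{131}{45}\right) + \left(-6901 + 4987\right) = \left(1 - \frac{131}{45}\right) - 1914 = - \frac{86}{45} - 1914 = - \frac{86216}{45}$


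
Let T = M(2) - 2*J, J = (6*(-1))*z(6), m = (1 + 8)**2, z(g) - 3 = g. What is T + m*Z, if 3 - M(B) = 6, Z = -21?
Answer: -1596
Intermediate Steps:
M(B) = -3 (M(B) = 3 - 1*6 = 3 - 6 = -3)
z(g) = 3 + g
m = 81 (m = 9**2 = 81)
J = -54 (J = (6*(-1))*(3 + 6) = -6*9 = -54)
T = 105 (T = -3 - 2*(-54) = -3 + 108 = 105)
T + m*Z = 105 + 81*(-21) = 105 - 1701 = -1596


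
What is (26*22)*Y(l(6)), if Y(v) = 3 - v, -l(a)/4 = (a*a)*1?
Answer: 84084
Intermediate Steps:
l(a) = -4*a**2 (l(a) = -4*a*a = -4*a**2)
(26*22)*Y(l(6)) = (26*22)*(3 - (-4)*6**2) = 572*(3 - (-4)*36) = 572*(3 - 1*(-144)) = 572*(3 + 144) = 572*147 = 84084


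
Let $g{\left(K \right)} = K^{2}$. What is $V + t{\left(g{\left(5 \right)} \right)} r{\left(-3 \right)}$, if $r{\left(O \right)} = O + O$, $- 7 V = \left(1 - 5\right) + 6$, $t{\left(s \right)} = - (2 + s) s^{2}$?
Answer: $\frac{708748}{7} \approx 1.0125 \cdot 10^{5}$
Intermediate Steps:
$t{\left(s \right)} = s^{2} \left(-2 - s\right)$ ($t{\left(s \right)} = \left(-2 - s\right) s^{2} = s^{2} \left(-2 - s\right)$)
$V = - \frac{2}{7}$ ($V = - \frac{\left(1 - 5\right) + 6}{7} = - \frac{-4 + 6}{7} = \left(- \frac{1}{7}\right) 2 = - \frac{2}{7} \approx -0.28571$)
$r{\left(O \right)} = 2 O$
$V + t{\left(g{\left(5 \right)} \right)} r{\left(-3 \right)} = - \frac{2}{7} + \left(5^{2}\right)^{2} \left(-2 - 5^{2}\right) 2 \left(-3\right) = - \frac{2}{7} + 25^{2} \left(-2 - 25\right) \left(-6\right) = - \frac{2}{7} + 625 \left(-2 - 25\right) \left(-6\right) = - \frac{2}{7} + 625 \left(-27\right) \left(-6\right) = - \frac{2}{7} - -101250 = - \frac{2}{7} + 101250 = \frac{708748}{7}$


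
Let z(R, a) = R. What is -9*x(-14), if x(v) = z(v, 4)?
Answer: 126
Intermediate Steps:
x(v) = v
-9*x(-14) = -9*(-14) = 126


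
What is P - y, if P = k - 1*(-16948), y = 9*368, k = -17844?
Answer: -4208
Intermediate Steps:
y = 3312
P = -896 (P = -17844 - 1*(-16948) = -17844 + 16948 = -896)
P - y = -896 - 1*3312 = -896 - 3312 = -4208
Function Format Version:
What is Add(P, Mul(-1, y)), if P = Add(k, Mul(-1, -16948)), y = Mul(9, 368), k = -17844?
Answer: -4208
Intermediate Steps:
y = 3312
P = -896 (P = Add(-17844, Mul(-1, -16948)) = Add(-17844, 16948) = -896)
Add(P, Mul(-1, y)) = Add(-896, Mul(-1, 3312)) = Add(-896, -3312) = -4208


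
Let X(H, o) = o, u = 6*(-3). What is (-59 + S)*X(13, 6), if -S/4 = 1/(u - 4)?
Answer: -3882/11 ≈ -352.91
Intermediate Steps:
u = -18
S = 2/11 (S = -4/(-18 - 4) = -4/(-22) = -4*(-1/22) = 2/11 ≈ 0.18182)
(-59 + S)*X(13, 6) = (-59 + 2/11)*6 = -647/11*6 = -3882/11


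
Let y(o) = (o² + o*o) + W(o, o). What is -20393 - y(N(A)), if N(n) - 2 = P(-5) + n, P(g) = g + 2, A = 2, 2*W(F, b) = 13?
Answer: -40803/2 ≈ -20402.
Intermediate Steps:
W(F, b) = 13/2 (W(F, b) = (½)*13 = 13/2)
P(g) = 2 + g
N(n) = -1 + n (N(n) = 2 + ((2 - 5) + n) = 2 + (-3 + n) = -1 + n)
y(o) = 13/2 + 2*o² (y(o) = (o² + o*o) + 13/2 = (o² + o²) + 13/2 = 2*o² + 13/2 = 13/2 + 2*o²)
-20393 - y(N(A)) = -20393 - (13/2 + 2*(-1 + 2)²) = -20393 - (13/2 + 2*1²) = -20393 - (13/2 + 2*1) = -20393 - (13/2 + 2) = -20393 - 1*17/2 = -20393 - 17/2 = -40803/2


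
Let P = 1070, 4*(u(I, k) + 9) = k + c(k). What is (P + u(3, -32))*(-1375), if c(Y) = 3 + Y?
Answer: -5751625/4 ≈ -1.4379e+6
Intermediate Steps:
u(I, k) = -33/4 + k/2 (u(I, k) = -9 + (k + (3 + k))/4 = -9 + (3 + 2*k)/4 = -9 + (¾ + k/2) = -33/4 + k/2)
(P + u(3, -32))*(-1375) = (1070 + (-33/4 + (½)*(-32)))*(-1375) = (1070 + (-33/4 - 16))*(-1375) = (1070 - 97/4)*(-1375) = (4183/4)*(-1375) = -5751625/4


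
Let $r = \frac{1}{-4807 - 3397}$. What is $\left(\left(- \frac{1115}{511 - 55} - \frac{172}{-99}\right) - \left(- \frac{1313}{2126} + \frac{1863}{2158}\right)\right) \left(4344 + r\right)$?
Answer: $- \frac{586507939101056125}{141598659986784} \approx -4142.0$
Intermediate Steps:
$r = - \frac{1}{8204}$ ($r = \frac{1}{-8204} = - \frac{1}{8204} \approx -0.00012189$)
$\left(\left(- \frac{1115}{511 - 55} - \frac{172}{-99}\right) - \left(- \frac{1313}{2126} + \frac{1863}{2158}\right)\right) \left(4344 + r\right) = \left(\left(- \frac{1115}{511 - 55} - \frac{172}{-99}\right) - \left(- \frac{1313}{2126} + \frac{1863}{2158}\right)\right) \left(4344 - \frac{1}{8204}\right) = \left(\left(- \frac{1115}{456} - - \frac{172}{99}\right) - \frac{281821}{1146977}\right) \frac{35638175}{8204} = \left(\left(\left(-1115\right) \frac{1}{456} + \frac{172}{99}\right) + \left(\frac{1313}{2126} - \frac{1863}{2158}\right)\right) \frac{35638175}{8204} = \left(\left(- \frac{1115}{456} + \frac{172}{99}\right) - \frac{281821}{1146977}\right) \frac{35638175}{8204} = \left(- \frac{10651}{15048} - \frac{281821}{1146977}\right) \frac{35638175}{8204} = \left(- \frac{16457294435}{17259709896}\right) \frac{35638175}{8204} = - \frac{586507939101056125}{141598659986784}$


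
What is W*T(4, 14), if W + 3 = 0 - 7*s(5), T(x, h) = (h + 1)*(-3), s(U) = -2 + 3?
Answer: 450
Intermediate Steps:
s(U) = 1
T(x, h) = -3 - 3*h (T(x, h) = (1 + h)*(-3) = -3 - 3*h)
W = -10 (W = -3 + (0 - 7*1) = -3 + (0 - 7) = -3 - 7 = -10)
W*T(4, 14) = -10*(-3 - 3*14) = -10*(-3 - 42) = -10*(-45) = 450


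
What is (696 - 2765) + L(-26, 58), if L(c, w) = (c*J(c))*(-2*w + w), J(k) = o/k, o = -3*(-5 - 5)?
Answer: -3809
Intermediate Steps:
o = 30 (o = -3*(-10) = 30)
J(k) = 30/k
L(c, w) = -30*w (L(c, w) = (c*(30/c))*(-2*w + w) = 30*(-w) = -30*w)
(696 - 2765) + L(-26, 58) = (696 - 2765) - 30*58 = -2069 - 1740 = -3809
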